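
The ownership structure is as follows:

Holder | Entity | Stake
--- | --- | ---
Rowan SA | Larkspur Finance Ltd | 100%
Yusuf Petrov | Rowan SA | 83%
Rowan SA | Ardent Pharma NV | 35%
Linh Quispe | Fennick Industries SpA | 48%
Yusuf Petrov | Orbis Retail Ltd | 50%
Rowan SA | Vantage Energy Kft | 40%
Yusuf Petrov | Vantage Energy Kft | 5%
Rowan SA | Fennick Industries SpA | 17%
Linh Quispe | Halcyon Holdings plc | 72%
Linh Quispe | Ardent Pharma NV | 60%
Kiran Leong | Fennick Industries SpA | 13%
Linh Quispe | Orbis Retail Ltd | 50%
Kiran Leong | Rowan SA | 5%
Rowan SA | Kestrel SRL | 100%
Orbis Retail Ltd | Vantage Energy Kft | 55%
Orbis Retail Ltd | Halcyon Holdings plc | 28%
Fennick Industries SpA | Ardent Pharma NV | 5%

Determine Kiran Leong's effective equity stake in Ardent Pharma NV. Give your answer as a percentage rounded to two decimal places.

Kiran reaches Ardent along 3 paths.
Via Rowan: 5% × 35% = 1.75%.
Via Fennick: 13% × 5% = 0.65%.
Via Rowan → Fennick: 5% × 17% × 5% = 0.0425%.
Total: 1.75% + 0.65% + 0.0425% = 2.4425%.
Rounded: 2.44%.

2.44%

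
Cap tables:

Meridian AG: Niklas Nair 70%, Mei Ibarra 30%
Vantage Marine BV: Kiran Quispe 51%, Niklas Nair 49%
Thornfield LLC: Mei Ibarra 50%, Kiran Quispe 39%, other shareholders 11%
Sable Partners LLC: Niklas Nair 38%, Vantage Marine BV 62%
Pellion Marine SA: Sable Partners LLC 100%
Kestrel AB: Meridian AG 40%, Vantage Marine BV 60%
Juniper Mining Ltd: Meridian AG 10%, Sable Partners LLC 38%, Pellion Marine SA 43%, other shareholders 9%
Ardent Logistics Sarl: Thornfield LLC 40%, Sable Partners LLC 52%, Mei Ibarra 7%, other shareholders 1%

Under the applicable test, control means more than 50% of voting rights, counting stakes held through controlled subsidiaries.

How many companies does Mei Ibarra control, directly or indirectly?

0

Mei's largest direct stake is 50% in Thornfield, which does not meet the threshold.
Mei controls 0 companies.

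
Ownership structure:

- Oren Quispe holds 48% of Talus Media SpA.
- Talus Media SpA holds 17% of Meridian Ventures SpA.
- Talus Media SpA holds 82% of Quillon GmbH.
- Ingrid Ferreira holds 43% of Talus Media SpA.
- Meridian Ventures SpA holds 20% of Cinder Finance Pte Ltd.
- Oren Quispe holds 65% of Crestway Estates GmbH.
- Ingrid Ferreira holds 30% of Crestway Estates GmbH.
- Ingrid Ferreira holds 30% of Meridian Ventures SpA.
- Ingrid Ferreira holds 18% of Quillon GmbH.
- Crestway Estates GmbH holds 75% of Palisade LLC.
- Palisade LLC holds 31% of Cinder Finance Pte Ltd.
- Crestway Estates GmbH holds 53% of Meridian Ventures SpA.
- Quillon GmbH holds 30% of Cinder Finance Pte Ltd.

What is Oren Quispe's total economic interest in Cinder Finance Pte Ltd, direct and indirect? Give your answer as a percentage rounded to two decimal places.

Oren reaches Cinder along 4 paths.
Via Crestway → Meridian: 65% × 53% × 20% = 6.89%.
Via Talus → Meridian: 48% × 17% × 20% = 1.632%.
Via Talus → Quillon: 48% × 82% × 30% = 11.808%.
Via Crestway → Palisade: 65% × 75% × 31% = 15.1125%.
Total: 6.89% + 1.632% + 11.808% + 15.1125% = 35.4425%.
Rounded: 35.44%.

35.44%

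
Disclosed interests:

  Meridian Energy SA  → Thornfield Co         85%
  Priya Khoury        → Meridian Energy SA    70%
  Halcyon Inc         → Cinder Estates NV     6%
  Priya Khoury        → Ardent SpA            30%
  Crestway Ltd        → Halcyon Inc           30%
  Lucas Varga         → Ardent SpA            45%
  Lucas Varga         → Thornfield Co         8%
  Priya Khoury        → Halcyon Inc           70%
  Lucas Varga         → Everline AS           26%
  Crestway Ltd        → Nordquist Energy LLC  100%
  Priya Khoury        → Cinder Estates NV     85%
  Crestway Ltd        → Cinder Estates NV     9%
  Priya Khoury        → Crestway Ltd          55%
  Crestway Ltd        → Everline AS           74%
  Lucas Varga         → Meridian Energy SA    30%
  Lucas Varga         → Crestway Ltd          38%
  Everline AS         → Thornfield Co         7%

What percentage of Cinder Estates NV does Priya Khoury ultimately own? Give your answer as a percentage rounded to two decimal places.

95.14%

Priya reaches Cinder along 4 paths.
Direct stake: 85% = 85%.
Via Crestway → Halcyon: 55% × 30% × 6% = 0.99%.
Via Halcyon: 70% × 6% = 4.2%.
Via Crestway: 55% × 9% = 4.95%.
Total: 85% + 0.99% + 4.2% + 4.95% = 95.14%.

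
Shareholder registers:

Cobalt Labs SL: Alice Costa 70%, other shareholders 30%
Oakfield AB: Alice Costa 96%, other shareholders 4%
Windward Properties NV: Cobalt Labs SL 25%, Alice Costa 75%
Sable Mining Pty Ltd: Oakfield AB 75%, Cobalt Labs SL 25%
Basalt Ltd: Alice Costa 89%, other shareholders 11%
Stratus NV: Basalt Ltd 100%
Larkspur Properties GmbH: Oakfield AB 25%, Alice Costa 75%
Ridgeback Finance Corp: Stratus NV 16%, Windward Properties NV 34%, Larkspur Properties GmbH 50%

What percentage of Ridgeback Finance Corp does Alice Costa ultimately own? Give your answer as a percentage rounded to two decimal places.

Alice reaches Ridgeback along 5 paths.
Via Basalt → Stratus: 89% × 100% × 16% = 14.24%.
Via Cobalt → Windward: 70% × 25% × 34% = 5.95%.
Via Windward: 75% × 34% = 25.5%.
Via Oakfield → Larkspur: 96% × 25% × 50% = 12%.
Via Larkspur: 75% × 50% = 37.5%.
Total: 14.24% + 5.95% + 25.5% + 12% + 37.5% = 95.19%.

95.19%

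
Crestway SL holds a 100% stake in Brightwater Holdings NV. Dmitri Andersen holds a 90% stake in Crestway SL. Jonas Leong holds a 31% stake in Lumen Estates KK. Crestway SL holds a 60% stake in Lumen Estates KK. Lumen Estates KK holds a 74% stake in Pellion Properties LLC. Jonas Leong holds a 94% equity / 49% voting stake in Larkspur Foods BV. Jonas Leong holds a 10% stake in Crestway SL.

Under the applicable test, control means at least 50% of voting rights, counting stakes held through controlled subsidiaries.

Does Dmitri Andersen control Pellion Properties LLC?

Dmitri holds 90% of Crestway, so Dmitri controls Crestway.
Crestway holds 60% of Lumen, so Dmitri controls Lumen.
Lumen holds 74% of Pellion, so Dmitri controls Pellion.

Yes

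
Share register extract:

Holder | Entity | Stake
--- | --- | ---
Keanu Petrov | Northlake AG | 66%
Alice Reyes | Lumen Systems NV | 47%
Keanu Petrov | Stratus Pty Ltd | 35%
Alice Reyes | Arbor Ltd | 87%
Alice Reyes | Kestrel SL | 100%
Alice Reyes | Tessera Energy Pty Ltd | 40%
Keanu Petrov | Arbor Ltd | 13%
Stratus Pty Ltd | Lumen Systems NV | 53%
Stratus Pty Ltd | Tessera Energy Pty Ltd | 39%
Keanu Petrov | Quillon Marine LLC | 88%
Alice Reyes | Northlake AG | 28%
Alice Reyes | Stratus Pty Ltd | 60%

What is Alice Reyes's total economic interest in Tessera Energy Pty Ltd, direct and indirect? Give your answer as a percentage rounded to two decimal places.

63.40%

Alice reaches Tessera along 2 paths.
Direct stake: 40% = 40%.
Via Stratus: 60% × 39% = 23.4%.
Total: 40% + 23.4% = 63.4%.
Rounded: 63.40%.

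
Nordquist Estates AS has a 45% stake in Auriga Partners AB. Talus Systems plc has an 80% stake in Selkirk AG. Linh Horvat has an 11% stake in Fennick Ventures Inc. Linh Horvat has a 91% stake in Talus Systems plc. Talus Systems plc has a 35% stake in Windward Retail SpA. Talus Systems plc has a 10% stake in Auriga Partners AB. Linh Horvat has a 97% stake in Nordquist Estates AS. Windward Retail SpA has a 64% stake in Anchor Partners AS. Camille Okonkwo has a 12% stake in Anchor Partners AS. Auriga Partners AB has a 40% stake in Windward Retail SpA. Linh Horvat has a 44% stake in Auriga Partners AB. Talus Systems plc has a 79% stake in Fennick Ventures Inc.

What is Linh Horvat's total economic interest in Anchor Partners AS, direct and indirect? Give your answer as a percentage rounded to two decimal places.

Linh reaches Anchor along 4 paths.
Via Talus → Windward: 91% × 35% × 64% = 20.384%.
Via Talus → Auriga → Windward: 91% × 10% × 40% × 64% = 2.3296%.
Via Nordquist → Auriga → Windward: 97% × 45% × 40% × 64% = 11.1744%.
Via Auriga → Windward: 44% × 40% × 64% = 11.264%.
Total: 20.384% + 2.3296% + 11.1744% + 11.264% = 45.152%.
Rounded: 45.15%.

45.15%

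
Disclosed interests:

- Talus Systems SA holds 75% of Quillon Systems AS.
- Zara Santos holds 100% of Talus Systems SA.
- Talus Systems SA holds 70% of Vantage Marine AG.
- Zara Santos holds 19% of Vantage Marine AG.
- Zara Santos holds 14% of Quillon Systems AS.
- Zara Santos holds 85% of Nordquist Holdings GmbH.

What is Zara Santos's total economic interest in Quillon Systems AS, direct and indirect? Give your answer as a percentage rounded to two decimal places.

89.00%

Zara reaches Quillon along 2 paths.
Via Talus: 100% × 75% = 75%.
Direct stake: 14% = 14%.
Total: 75% + 14% = 89%.
Rounded: 89.00%.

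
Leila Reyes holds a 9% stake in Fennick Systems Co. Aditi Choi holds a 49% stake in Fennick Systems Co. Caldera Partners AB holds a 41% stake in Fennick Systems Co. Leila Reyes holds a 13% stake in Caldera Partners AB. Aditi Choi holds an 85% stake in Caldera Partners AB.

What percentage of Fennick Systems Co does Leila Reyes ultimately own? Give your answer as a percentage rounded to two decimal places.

14.33%

Leila reaches Fennick along 2 paths.
Direct stake: 9% = 9%.
Via Caldera: 13% × 41% = 5.33%.
Total: 9% + 5.33% = 14.33%.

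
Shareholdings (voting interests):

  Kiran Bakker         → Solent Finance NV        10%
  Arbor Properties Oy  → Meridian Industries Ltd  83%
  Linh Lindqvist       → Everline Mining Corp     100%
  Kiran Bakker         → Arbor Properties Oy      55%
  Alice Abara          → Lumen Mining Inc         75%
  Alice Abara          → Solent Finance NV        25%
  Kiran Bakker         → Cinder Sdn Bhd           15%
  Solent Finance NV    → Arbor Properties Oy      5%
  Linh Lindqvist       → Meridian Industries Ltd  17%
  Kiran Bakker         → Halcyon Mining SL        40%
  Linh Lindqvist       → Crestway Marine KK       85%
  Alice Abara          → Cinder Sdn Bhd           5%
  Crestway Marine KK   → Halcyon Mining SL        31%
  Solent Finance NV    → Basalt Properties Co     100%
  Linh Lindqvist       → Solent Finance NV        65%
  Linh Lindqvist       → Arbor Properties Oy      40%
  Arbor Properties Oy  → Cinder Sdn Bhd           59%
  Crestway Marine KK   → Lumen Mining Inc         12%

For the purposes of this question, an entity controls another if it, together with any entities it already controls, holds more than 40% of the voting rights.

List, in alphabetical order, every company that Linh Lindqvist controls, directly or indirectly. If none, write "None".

Linh holds 100% of Everline, so Linh controls Everline.
Linh holds 65% of Solent, so Linh controls Solent.
Linh holds 85% of Crestway, so Linh controls Crestway.
Solent and Linh together hold 5% + 40% = 45% of Arbor, so Linh controls Arbor.
Arbor and Linh together hold 83% + 17% = 100% of Meridian, so Linh controls Meridian.
Solent holds 100% of Basalt, so Linh controls Basalt.
Arbor holds 59% of Cinder, so Linh controls Cinder.
No other company's threshold is met.

Arbor Properties Oy, Basalt Properties Co, Cinder Sdn Bhd, Crestway Marine KK, Everline Mining Corp, Meridian Industries Ltd, Solent Finance NV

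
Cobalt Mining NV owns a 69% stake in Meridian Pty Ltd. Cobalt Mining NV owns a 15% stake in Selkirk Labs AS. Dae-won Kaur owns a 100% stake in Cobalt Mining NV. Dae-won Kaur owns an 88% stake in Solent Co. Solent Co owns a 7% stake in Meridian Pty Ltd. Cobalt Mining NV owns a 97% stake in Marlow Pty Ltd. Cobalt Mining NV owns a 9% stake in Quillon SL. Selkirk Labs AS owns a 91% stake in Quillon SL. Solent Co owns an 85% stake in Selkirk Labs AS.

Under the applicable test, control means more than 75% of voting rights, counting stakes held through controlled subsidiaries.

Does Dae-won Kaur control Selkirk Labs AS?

Yes

Dae-won holds 88% of Solent, so Dae-won controls Solent.
Dae-won holds 100% of Cobalt, so Dae-won controls Cobalt.
Solent and Cobalt together hold 85% + 15% = 100% of Selkirk, so Dae-won controls Selkirk.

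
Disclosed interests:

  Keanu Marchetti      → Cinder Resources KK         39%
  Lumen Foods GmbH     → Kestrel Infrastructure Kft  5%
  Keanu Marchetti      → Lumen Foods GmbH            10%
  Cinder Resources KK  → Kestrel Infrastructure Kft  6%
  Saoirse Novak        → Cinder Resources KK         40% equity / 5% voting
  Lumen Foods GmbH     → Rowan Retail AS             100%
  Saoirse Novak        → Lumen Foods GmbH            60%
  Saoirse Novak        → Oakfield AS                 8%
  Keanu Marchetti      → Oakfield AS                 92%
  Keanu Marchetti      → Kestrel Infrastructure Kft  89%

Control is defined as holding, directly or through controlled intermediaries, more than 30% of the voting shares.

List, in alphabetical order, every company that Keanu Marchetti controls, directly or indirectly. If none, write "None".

Keanu holds 39% of Cinder, so Keanu controls Cinder.
Keanu holds 92% of Oakfield, so Keanu controls Oakfield.
Keanu and Cinder together hold 89% + 6% = 95% of Kestrel, so Keanu controls Kestrel.
No other company's threshold is met.

Cinder Resources KK, Kestrel Infrastructure Kft, Oakfield AS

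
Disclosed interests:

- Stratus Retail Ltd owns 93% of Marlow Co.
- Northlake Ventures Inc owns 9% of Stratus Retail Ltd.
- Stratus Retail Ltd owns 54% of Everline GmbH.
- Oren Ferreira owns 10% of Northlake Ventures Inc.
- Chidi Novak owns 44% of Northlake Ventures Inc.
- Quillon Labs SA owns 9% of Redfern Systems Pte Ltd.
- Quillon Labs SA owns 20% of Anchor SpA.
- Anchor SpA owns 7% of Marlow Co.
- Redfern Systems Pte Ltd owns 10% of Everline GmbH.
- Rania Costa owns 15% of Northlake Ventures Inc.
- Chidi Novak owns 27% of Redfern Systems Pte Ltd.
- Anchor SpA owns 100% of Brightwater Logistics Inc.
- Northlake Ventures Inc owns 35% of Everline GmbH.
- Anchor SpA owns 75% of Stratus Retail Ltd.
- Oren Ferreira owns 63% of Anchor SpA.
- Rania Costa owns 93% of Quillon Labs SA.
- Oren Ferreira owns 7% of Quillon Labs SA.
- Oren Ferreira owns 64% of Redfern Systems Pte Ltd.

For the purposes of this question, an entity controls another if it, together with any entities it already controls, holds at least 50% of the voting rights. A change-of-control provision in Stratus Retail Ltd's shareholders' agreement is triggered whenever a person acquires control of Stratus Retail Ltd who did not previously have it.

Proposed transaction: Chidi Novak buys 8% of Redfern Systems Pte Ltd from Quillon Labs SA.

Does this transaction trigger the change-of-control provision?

The purchase adds only to Chidi's holdings (Quillon's stake shrinks), so Chidi is the only person who could newly come to control Stratus.
Chidi's largest direct stake is 44% in Northlake, which does not meet the threshold, so Chidi controls no company.
Neither Chidi nor any entity Chidi controls holds any voting interest in Stratus.
So before the transaction, Chidi does not control Stratus.
After the purchase, Chidi's direct stake in Redfern rises to 27% + 8% = 35%, and Quillon's stake falls to 1%.
Chidi's side now holds 35% of Redfern, not ≥ 50%, so Chidi still does not control Redfern.
After the transaction, neither Chidi nor any entity Chidi controls holds a voting interest in Stratus, so Chidi still does not control it.
No new person acquires control, so the clause is not triggered.

No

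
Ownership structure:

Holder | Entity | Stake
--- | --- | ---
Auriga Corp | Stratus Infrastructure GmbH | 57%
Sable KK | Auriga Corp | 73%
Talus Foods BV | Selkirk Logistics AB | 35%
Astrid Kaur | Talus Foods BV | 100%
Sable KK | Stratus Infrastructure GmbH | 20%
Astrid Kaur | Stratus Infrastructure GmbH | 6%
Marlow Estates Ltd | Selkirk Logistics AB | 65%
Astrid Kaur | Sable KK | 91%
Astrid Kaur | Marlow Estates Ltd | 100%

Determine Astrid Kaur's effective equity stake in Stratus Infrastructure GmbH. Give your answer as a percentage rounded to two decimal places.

Astrid reaches Stratus along 3 paths.
Via Sable → Auriga: 91% × 73% × 57% = 37.8651%.
Direct stake: 6% = 6%.
Via Sable: 91% × 20% = 18.2%.
Total: 37.8651% + 6% + 18.2% = 62.0651%.
Rounded: 62.07%.

62.07%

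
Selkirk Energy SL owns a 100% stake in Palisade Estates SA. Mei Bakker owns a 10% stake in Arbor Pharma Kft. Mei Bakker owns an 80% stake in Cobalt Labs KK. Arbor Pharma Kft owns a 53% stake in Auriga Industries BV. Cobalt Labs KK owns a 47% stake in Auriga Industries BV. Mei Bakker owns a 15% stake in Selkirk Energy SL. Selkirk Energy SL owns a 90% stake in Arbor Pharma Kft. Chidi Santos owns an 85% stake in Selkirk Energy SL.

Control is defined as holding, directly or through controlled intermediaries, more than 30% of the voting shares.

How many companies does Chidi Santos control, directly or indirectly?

4

Chidi holds 85% of Selkirk, so Chidi controls Selkirk.
Selkirk holds 90% of Arbor, so Chidi controls Arbor.
Selkirk holds 100% of Palisade, so Chidi controls Palisade.
Arbor holds 53% of Auriga, so Chidi controls Auriga.
No other company's threshold is met.
Chidi controls 4 companies.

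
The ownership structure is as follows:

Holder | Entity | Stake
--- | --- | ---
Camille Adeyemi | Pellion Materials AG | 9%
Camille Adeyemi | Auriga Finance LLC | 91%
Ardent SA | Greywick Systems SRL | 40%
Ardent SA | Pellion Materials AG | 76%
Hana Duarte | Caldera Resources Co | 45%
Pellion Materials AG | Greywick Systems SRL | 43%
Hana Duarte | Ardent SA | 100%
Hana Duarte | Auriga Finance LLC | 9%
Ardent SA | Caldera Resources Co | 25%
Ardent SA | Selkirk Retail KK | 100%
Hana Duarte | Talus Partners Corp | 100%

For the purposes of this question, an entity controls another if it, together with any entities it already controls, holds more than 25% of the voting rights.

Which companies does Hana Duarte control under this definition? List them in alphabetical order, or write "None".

Hana holds 100% of Ardent, so Hana controls Ardent.
Ardent holds 76% of Pellion, so Hana controls Pellion.
Hana and Ardent together hold 45% + 25% = 70% of Caldera, so Hana controls Caldera.
Ardent and Pellion together hold 40% + 43% = 83% of Greywick, so Hana controls Greywick.
Hana holds 100% of Talus, so Hana controls Talus.
Ardent holds 100% of Selkirk, so Hana controls Selkirk.
No other company's threshold is met.

Ardent SA, Caldera Resources Co, Greywick Systems SRL, Pellion Materials AG, Selkirk Retail KK, Talus Partners Corp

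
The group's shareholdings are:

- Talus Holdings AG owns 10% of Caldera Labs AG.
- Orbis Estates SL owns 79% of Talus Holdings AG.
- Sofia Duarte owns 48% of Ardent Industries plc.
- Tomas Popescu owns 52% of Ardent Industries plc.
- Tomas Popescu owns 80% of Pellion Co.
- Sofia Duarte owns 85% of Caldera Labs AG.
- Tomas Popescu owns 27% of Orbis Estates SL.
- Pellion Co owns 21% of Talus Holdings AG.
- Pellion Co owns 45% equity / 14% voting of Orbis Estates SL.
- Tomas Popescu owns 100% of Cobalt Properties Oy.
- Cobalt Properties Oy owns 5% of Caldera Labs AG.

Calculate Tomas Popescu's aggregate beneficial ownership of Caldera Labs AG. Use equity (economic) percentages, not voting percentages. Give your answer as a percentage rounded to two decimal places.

Tomas reaches Caldera along 4 paths.
Via Pellion → Talus: 80% × 21% × 10% = 1.68%.
Via Orbis → Talus: 27% × 79% × 10% = 2.133%.
Via Pellion → Orbis → Talus: 80% × 45% × 79% × 10% = 2.844%.
Via Cobalt: 100% × 5% = 5%.
Total: 1.68% + 2.133% + 2.844% + 5% = 11.657%.
Rounded: 11.66%.

11.66%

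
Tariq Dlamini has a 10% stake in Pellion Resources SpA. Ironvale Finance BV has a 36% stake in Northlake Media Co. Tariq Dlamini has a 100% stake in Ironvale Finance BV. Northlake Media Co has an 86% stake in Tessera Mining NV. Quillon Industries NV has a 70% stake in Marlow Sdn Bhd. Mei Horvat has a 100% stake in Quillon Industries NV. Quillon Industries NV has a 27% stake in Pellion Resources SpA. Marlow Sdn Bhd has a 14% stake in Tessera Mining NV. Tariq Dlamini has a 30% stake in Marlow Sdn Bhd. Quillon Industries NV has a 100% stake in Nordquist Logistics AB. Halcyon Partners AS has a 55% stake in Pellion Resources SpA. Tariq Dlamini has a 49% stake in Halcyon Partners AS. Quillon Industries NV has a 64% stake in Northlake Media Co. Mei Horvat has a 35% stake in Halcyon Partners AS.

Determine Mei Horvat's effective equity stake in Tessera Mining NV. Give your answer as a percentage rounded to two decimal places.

Mei reaches Tessera along 2 paths.
Via Quillon → Northlake: 100% × 64% × 86% = 55.04%.
Via Quillon → Marlow: 100% × 70% × 14% = 9.8%.
Total: 55.04% + 9.8% = 64.84%.

64.84%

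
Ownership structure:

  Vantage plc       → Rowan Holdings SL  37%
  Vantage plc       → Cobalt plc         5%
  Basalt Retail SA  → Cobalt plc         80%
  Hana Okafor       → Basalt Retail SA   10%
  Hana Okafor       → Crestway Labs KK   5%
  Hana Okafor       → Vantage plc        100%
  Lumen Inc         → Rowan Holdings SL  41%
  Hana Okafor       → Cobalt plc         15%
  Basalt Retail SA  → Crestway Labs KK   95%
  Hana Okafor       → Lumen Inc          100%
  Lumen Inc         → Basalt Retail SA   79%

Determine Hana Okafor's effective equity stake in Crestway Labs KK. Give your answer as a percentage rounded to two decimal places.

89.55%

Hana reaches Crestway along 3 paths.
Via Lumen → Basalt: 100% × 79% × 95% = 75.05%.
Via Basalt: 10% × 95% = 9.5%.
Direct stake: 5% = 5%.
Total: 75.05% + 9.5% + 5% = 89.55%.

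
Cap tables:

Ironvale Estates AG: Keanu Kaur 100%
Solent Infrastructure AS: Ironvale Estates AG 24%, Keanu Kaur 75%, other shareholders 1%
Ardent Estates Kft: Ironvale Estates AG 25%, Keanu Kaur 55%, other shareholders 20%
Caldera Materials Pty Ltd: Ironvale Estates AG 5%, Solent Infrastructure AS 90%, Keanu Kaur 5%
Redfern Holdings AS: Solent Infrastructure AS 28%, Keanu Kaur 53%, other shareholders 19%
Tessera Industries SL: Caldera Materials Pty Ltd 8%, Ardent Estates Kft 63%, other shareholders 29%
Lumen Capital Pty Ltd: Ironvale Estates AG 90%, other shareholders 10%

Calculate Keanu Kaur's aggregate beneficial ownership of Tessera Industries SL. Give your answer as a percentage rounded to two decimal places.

58.33%

Keanu reaches Tessera along 6 paths.
Via Ironvale → Caldera: 100% × 5% × 8% = 0.4%.
Via Ironvale → Solent → Caldera: 100% × 24% × 90% × 8% = 1.728%.
Via Solent → Caldera: 75% × 90% × 8% = 5.4%.
Via Caldera: 5% × 8% = 0.4%.
Via Ironvale → Ardent: 100% × 25% × 63% = 15.75%.
Via Ardent: 55% × 63% = 34.65%.
Total: 0.4% + 1.728% + 5.4% + 0.4% + 15.75% + 34.65% = 58.328%.
Rounded: 58.33%.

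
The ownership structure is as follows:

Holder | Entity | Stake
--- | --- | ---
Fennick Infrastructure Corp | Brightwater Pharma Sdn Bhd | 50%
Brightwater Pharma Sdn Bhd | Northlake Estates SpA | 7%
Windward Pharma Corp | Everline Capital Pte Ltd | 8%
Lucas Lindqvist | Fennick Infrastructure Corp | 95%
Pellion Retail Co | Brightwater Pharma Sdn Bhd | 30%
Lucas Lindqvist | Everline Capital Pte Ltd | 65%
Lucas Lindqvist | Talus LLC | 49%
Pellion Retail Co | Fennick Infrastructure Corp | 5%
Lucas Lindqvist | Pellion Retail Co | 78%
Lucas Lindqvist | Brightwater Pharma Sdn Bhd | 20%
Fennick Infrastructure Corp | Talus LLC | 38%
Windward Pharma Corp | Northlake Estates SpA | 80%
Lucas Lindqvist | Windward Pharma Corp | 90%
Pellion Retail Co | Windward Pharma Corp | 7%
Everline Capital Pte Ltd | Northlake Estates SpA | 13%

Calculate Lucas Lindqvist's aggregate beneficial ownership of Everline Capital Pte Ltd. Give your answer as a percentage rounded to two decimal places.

Lucas reaches Everline along 3 paths.
Via Windward: 90% × 8% = 7.2%.
Via Pellion → Windward: 78% × 7% × 8% = 0.4368%.
Direct stake: 65% = 65%.
Total: 7.2% + 0.4368% + 65% = 72.6368%.
Rounded: 72.64%.

72.64%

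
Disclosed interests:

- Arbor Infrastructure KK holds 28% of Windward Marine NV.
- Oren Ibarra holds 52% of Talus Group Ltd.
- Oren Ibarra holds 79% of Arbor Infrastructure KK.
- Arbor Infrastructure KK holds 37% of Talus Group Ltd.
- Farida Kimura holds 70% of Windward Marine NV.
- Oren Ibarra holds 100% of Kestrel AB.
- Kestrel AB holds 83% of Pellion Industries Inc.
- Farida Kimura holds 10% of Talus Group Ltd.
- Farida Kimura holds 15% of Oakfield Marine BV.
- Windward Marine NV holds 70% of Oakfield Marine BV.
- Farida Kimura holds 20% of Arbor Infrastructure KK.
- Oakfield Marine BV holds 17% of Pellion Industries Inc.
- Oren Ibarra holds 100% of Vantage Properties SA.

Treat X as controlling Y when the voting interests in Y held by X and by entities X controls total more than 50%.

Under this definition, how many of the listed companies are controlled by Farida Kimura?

Farida holds 70% of Windward, so Farida controls Windward.
Windward and Farida together hold 70% + 15% = 85% of Oakfield, so Farida controls Oakfield.
No other company's threshold is met.
Farida controls 2 companies.

2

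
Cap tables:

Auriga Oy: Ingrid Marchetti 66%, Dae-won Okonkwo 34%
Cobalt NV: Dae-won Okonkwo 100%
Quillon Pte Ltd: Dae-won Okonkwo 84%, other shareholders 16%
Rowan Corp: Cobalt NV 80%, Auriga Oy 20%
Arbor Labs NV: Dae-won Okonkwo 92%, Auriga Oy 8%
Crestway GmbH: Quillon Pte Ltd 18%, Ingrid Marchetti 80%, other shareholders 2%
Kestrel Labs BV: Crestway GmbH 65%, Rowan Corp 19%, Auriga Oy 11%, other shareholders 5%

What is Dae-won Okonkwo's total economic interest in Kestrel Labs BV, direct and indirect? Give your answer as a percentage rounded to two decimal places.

30.06%

Dae-won reaches Kestrel along 4 paths.
Via Quillon → Crestway: 84% × 18% × 65% = 9.828%.
Via Cobalt → Rowan: 100% × 80% × 19% = 15.2%.
Via Auriga → Rowan: 34% × 20% × 19% = 1.292%.
Via Auriga: 34% × 11% = 3.74%.
Total: 9.828% + 15.2% + 1.292% + 3.74% = 30.06%.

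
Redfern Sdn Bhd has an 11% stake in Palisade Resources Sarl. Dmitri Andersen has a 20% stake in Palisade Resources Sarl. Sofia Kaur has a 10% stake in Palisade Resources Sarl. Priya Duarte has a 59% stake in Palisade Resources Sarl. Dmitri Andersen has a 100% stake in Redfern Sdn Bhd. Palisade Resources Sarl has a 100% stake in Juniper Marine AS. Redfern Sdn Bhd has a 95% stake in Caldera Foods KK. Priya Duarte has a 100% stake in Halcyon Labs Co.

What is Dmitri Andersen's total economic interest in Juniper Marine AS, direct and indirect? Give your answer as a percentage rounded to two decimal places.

31.00%

Dmitri reaches Juniper along 2 paths.
Via Palisade: 20% × 100% = 20%.
Via Redfern → Palisade: 100% × 11% × 100% = 11%.
Total: 20% + 11% = 31%.
Rounded: 31.00%.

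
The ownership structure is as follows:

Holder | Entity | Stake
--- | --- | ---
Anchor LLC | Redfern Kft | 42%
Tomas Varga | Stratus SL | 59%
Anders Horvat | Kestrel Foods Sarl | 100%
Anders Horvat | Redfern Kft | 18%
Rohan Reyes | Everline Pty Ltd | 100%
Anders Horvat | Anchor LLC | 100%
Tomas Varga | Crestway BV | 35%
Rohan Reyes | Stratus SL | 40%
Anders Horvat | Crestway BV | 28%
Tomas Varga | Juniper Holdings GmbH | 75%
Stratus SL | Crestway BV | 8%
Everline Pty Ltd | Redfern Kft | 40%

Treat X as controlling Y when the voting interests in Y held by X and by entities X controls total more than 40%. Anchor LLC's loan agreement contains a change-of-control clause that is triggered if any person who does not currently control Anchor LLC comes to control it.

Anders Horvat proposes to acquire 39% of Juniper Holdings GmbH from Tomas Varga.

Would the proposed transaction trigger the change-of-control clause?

No

The purchase adds only to Anders's holdings (Tomas's stake shrinks), so Anders is the only person who could newly come to control Anchor.
Anders holds 100% of Anchor, so Anders controls Anchor.
So Anders already controls Anchor before the transaction.
After the purchase, Anders holds 39% of Juniper directly, and Tomas's stake falls to 36%.
Anders controlled Anchor already, so this is not a new person acquiring control; every other person's position is unchanged or reduced.
No new person acquires control, so the clause is not triggered.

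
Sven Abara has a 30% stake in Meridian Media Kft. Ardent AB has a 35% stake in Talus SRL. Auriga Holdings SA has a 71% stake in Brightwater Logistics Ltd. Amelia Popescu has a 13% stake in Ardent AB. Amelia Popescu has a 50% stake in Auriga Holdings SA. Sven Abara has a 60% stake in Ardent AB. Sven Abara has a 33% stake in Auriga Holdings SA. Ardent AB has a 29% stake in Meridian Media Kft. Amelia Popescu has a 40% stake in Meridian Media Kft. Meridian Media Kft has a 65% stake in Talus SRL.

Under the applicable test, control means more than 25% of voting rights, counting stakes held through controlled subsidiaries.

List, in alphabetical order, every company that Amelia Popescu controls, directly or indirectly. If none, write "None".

Auriga Holdings SA, Brightwater Logistics Ltd, Meridian Media Kft, Talus SRL

Amelia holds 50% of Auriga, so Amelia controls Auriga.
Amelia holds 40% of Meridian, so Amelia controls Meridian.
Meridian holds 65% of Talus, so Amelia controls Talus.
Auriga holds 71% of Brightwater, so Amelia controls Brightwater.
No other company's threshold is met.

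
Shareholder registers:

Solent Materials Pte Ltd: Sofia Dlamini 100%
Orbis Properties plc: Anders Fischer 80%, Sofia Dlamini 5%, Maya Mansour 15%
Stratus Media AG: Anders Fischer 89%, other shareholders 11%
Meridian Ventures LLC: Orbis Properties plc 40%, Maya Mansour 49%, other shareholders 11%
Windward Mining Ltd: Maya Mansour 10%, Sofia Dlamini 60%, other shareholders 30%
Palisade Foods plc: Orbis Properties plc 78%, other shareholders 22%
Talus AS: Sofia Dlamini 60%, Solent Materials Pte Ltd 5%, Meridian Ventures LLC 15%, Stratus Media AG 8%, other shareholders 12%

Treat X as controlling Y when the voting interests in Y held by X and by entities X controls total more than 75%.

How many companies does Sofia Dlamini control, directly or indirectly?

Sofia holds 100% of Solent, so Sofia controls Solent.
No other company's threshold is met.
Sofia controls 1 company.

1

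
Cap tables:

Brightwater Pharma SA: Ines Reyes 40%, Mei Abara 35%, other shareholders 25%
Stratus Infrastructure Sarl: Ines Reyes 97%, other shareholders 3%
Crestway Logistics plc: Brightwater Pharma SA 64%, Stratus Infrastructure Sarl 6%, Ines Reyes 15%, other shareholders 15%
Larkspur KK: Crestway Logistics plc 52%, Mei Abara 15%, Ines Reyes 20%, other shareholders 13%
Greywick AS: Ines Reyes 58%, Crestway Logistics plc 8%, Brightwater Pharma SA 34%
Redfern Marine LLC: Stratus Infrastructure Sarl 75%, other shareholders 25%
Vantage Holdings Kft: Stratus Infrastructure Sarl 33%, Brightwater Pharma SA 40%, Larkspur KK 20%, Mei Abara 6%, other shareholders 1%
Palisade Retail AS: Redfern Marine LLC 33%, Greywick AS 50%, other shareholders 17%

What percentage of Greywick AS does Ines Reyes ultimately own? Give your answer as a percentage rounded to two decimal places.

Ines reaches Greywick along 5 paths.
Direct stake: 58% = 58%.
Via Brightwater → Crestway: 40% × 64% × 8% = 2.048%.
Via Stratus → Crestway: 97% × 6% × 8% = 0.4656%.
Via Crestway: 15% × 8% = 1.2%.
Via Brightwater: 40% × 34% = 13.6%.
Total: 58% + 2.048% + 0.4656% + 1.2% + 13.6% = 75.3136%.
Rounded: 75.31%.

75.31%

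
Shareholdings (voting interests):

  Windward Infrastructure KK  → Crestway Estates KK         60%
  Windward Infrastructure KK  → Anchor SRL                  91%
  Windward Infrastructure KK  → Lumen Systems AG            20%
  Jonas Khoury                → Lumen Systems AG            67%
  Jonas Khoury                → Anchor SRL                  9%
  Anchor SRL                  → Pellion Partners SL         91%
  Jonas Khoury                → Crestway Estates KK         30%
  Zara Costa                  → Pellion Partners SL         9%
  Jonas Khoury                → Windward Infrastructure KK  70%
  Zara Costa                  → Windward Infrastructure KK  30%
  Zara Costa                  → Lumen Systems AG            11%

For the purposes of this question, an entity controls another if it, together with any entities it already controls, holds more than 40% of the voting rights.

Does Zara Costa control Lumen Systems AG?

Zara's largest direct stake is 30% in Windward, which does not meet the threshold, so Zara controls no company.
In Lumen, Zara's side holds only 11%, not > 40%.
So Zara does not control Lumen.

No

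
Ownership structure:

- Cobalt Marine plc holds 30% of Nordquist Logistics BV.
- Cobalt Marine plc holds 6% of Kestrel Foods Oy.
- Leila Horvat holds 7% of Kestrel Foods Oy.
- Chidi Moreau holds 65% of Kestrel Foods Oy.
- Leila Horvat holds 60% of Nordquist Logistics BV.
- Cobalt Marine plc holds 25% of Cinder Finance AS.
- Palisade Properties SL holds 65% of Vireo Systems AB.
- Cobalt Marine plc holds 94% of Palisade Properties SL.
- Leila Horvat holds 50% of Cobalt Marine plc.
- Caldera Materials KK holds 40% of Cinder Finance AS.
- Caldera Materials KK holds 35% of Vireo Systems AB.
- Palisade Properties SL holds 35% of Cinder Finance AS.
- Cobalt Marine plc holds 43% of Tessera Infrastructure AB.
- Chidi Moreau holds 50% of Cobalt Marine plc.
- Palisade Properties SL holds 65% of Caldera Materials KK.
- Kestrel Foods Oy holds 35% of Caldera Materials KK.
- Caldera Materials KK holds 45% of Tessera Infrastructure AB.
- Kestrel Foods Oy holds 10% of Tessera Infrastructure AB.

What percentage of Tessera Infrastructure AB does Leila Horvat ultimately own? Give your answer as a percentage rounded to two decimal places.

Leila reaches Tessera along 6 paths.
Via Cobalt → Palisade → Caldera: 50% × 94% × 65% × 45% = 13.7475%.
Via Cobalt → Kestrel → Caldera: 50% × 6% × 35% × 45% = 0.4725%.
Via Kestrel → Caldera: 7% × 35% × 45% = 1.1025%.
Via Cobalt → Kestrel: 50% × 6% × 10% = 0.3%.
Via Kestrel: 7% × 10% = 0.7%.
Via Cobalt: 50% × 43% = 21.5%.
Total: 13.7475% + 0.4725% + 1.1025% + 0.3% + 0.7% + 21.5% = 37.8225%.
Rounded: 37.82%.

37.82%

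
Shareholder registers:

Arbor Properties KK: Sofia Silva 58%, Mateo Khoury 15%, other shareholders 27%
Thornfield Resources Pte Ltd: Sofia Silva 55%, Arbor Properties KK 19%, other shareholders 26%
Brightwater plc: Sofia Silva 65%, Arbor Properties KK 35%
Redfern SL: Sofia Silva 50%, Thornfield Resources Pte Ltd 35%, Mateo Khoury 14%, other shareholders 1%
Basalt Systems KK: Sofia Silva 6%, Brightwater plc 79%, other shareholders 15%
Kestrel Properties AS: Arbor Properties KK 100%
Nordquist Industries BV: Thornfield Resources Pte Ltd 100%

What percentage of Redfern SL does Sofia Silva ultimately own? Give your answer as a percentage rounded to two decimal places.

73.11%

Sofia reaches Redfern along 3 paths.
Direct stake: 50% = 50%.
Via Thornfield: 55% × 35% = 19.25%.
Via Arbor → Thornfield: 58% × 19% × 35% = 3.857%.
Total: 50% + 19.25% + 3.857% = 73.107%.
Rounded: 73.11%.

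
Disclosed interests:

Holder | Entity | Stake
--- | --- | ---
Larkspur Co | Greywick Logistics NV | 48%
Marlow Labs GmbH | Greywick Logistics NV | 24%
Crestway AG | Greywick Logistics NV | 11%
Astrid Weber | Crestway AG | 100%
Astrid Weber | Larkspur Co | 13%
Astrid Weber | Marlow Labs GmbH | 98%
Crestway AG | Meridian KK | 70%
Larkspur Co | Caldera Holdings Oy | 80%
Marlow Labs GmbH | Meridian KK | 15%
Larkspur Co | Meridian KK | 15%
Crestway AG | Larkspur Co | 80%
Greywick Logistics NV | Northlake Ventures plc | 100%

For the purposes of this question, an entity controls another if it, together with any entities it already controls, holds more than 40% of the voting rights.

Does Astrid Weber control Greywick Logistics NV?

Yes

Astrid holds 100% of Crestway, so Astrid controls Crestway.
Crestway and Astrid together hold 80% + 13% = 93% of Larkspur, so Astrid controls Larkspur.
Astrid holds 98% of Marlow, so Astrid controls Marlow.
Larkspur and Marlow and Crestway together hold 48% + 24% + 11% = 83% of Greywick, so Astrid controls Greywick.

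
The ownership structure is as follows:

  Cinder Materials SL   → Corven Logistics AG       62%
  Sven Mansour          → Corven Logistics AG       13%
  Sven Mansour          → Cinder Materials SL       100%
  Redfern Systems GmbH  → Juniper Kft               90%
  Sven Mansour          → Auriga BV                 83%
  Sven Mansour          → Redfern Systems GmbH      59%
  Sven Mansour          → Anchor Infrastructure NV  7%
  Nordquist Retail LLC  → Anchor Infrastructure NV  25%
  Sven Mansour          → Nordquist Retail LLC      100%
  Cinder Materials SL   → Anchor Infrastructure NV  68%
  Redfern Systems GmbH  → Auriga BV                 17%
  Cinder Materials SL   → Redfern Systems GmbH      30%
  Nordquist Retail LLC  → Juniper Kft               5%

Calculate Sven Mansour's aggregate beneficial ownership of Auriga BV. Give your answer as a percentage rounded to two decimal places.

98.13%

Sven reaches Auriga along 3 paths.
Direct stake: 83% = 83%.
Via Redfern: 59% × 17% = 10.03%.
Via Cinder → Redfern: 100% × 30% × 17% = 5.1%.
Total: 83% + 10.03% + 5.1% = 98.13%.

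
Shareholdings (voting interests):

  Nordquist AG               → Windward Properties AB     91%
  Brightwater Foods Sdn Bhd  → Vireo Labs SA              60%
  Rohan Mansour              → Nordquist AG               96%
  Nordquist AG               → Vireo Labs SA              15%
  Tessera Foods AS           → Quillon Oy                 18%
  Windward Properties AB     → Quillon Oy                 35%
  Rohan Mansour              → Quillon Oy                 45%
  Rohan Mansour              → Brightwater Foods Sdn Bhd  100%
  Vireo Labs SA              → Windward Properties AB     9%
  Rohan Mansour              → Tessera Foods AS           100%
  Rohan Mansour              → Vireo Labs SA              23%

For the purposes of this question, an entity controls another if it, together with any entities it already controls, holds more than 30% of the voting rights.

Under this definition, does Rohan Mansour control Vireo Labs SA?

Yes

Rohan holds 100% of Brightwater, so Rohan controls Brightwater.
Rohan holds 96% of Nordquist, so Rohan controls Nordquist.
Brightwater and Nordquist and Rohan together hold 60% + 15% + 23% = 98% of Vireo, so Rohan controls Vireo.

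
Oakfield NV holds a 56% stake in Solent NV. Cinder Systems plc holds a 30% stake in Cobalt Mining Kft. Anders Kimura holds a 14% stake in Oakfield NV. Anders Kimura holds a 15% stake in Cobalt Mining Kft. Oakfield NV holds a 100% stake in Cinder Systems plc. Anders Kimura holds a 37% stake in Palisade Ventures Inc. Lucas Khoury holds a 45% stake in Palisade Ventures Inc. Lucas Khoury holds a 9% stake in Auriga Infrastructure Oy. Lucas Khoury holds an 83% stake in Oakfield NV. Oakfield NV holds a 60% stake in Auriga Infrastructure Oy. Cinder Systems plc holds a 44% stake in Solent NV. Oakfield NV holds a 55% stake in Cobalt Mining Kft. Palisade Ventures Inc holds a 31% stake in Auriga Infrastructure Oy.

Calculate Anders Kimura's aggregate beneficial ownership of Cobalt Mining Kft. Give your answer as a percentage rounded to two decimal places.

Anders reaches Cobalt along 3 paths.
Direct stake: 15% = 15%.
Via Oakfield: 14% × 55% = 7.7%.
Via Oakfield → Cinder: 14% × 100% × 30% = 4.2%.
Total: 15% + 7.7% + 4.2% = 26.9%.
Rounded: 26.90%.

26.90%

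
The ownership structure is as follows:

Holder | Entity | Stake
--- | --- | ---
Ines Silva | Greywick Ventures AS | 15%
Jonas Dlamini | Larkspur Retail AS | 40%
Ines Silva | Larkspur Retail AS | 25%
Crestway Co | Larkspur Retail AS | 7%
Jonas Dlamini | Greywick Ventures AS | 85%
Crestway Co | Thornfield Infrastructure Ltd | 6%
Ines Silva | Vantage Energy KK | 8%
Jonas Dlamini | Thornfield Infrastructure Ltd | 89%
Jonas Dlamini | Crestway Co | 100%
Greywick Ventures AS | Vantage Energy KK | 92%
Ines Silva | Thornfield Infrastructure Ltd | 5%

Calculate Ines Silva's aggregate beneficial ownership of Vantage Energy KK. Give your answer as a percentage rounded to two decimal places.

21.80%

Ines reaches Vantage along 2 paths.
Via Greywick: 15% × 92% = 13.8%.
Direct stake: 8% = 8%.
Total: 13.8% + 8% = 21.8%.
Rounded: 21.80%.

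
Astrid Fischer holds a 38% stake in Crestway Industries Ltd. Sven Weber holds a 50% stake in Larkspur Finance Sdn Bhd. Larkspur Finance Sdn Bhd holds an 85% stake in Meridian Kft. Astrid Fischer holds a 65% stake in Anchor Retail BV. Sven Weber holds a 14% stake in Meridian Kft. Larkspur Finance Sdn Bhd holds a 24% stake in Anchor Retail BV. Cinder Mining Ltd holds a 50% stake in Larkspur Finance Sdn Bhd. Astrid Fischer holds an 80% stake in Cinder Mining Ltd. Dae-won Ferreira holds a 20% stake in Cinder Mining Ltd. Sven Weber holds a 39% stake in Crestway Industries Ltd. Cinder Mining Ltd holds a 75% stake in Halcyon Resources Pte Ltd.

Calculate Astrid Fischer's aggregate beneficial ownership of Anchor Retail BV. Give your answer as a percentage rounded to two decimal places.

Astrid reaches Anchor along 2 paths.
Via Cinder → Larkspur: 80% × 50% × 24% = 9.6%.
Direct stake: 65% = 65%.
Total: 9.6% + 65% = 74.6%.
Rounded: 74.60%.

74.60%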